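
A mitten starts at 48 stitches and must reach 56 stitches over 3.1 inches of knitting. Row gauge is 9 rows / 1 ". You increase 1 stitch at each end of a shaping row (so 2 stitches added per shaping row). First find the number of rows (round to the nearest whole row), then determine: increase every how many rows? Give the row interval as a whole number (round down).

Rows = 3.1 × 9 = 27.9 → 28 rows.
Stitches to add: 8 → 4 shaping rows (at 2 st each).
28 / 4 = 7.00 → every 7 rows.

Increase every 7th row.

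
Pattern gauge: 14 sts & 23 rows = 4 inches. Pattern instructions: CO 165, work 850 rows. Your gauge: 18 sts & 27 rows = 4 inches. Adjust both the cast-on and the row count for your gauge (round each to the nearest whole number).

Stitches: 165 × 18/14 = 212.14 → 212.
Rows: 850 × 27/23 = 997.83 → 998.

Cast on 212 stitches; work 998 rows.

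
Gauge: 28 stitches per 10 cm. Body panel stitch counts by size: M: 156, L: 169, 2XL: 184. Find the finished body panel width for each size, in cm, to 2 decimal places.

M 55.71 cm; L 60.36 cm; 2XL 65.71 cm.

28/10 = 2.8 sts per cm.
M: 156 / 2.8 = 55.714 → 55.71 cm.
L: 169 / 2.8 = 60.357 → 60.36 cm.
2XL: 184 / 2.8 = 65.714 → 65.71 cm.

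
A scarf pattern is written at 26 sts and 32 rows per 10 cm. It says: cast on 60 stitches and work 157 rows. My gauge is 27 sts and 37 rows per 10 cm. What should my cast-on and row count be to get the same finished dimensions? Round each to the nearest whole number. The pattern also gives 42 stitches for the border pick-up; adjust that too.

Cast on 62 stitches; work 182 rows; border pick-up 44 stitches.

Stitches: 60 × 27/26 = 62.31 → 62.
Rows: 157 × 37/32 = 181.53 → 182.
border pick-up: 42 × 27/26 = 43.62 → 44.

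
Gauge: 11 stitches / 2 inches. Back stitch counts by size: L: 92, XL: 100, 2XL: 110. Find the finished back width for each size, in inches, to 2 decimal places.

11/2 = 5.5 sts per in.
L: 92 / 5.5 = 16.727 → 16.73 in.
XL: 100 / 5.5 = 18.182 → 18.18 in.
2XL: 110 / 5.5 = 20.000 → 20.00 in.

L 16.73 inches; XL 18.18 inches; 2XL 20.00 inches.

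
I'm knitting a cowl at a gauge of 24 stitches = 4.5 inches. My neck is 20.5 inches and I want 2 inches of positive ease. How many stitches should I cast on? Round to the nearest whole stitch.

Cast on 120 stitches.

Finished = 20.5 + 2 = 22.5 in.
24 / 4.5 = 5.333 sts per inch.
22.50 × 5.333 = 120.00 sts.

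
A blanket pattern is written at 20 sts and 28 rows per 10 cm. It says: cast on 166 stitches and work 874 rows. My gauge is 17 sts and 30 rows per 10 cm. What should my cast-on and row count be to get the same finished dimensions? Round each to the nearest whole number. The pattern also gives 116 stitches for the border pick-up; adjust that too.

Stitches: 166 × 17/20 = 141.10 → 141.
Rows: 874 × 30/28 = 936.43 → 936.
border pick-up: 116 × 17/20 = 98.60 → 99.

Cast on 141 stitches; work 936 rows; border pick-up 99 stitches.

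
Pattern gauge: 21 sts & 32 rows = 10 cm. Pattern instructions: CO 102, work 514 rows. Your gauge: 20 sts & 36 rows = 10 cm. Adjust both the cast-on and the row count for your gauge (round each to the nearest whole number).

Cast on 97 stitches; work 578 rows.

Stitches: 102 × 20/21 = 97.14 → 97.
Rows: 514 × 36/32 = 578.25 → 578.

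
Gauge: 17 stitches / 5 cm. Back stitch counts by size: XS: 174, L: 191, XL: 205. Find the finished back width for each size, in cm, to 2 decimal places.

17/5 = 3.4 sts per cm.
XS: 174 / 3.4 = 51.176 → 51.18 cm.
L: 191 / 3.4 = 56.176 → 56.18 cm.
XL: 205 / 3.4 = 60.294 → 60.29 cm.

XS 51.18 cm; L 56.18 cm; XL 60.29 cm.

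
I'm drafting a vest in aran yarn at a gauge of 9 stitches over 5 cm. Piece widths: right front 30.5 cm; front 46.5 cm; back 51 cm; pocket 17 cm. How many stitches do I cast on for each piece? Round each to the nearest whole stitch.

right front 55; front 84; back 92; pocket 31.

Rate = 9/5 = 1.8 sts per cm.
right front: 30.5 × 1.8 = 54.90 → 55.
front: 46.5 × 1.8 = 83.70 → 84.
back: 51 × 1.8 = 91.80 → 92.
pocket: 17 × 1.8 = 30.60 → 31.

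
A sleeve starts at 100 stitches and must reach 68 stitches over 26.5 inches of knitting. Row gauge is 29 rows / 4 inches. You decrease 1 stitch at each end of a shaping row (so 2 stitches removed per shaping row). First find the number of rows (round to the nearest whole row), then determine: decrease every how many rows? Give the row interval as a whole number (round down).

Rows = 26.5 × 7.25 = 192.1 → 192 rows.
Stitches to remove: 32 → 16 shaping rows (at 2 st each).
192 / 16 = 12.00 → every 12 rows.

Decrease every 12th row.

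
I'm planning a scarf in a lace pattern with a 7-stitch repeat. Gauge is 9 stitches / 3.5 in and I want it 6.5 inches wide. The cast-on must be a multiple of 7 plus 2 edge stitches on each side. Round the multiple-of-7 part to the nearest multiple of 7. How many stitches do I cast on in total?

Cast on 18 stitches.

9 / 3.5 = 2.571 sts per inch.
6.5 × 2.571 = 16.71 sts.
Less 4 edge sts → 12.71 for the repeat.
Nearest multiple of 7: 14.
Add back 4 edge sts → 18.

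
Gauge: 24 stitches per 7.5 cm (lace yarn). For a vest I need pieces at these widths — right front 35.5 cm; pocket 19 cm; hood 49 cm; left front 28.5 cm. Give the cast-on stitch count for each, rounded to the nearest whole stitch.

right front 114; pocket 61; hood 157; left front 91.

Rate = 24/7.5 = 3.2 sts per cm.
right front: 35.5 × 3.2 = 113.60 → 114.
pocket: 19 × 3.2 = 60.80 → 61.
hood: 49 × 3.2 = 156.80 → 157.
left front: 28.5 × 3.2 = 91.20 → 91.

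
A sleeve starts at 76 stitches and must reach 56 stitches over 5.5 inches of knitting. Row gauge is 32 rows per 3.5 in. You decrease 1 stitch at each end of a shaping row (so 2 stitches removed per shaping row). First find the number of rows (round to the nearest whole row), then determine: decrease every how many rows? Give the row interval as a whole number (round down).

Decrease every 5th row.

Rows = 5.5 × 9.143 = 50.3 → 50 rows.
Stitches to remove: 20 → 10 shaping rows (at 2 st each).
50 / 10 = 5.00 → every 5 rows.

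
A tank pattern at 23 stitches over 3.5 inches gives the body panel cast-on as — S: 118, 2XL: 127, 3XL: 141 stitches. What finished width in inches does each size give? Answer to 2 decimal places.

S 17.96 inches; 2XL 19.33 inches; 3XL 21.46 inches.

23/3.5 = 6.571 sts per in.
S: 118 / 6.571 = 17.957 → 17.96 in.
2XL: 127 / 6.571 = 19.326 → 19.33 in.
3XL: 141 / 6.571 = 21.457 → 21.46 in.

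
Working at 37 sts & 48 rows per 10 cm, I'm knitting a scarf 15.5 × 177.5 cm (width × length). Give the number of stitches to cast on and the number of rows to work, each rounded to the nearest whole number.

Cast on 57 stitches and work 852 rows.

Stitch gauge = 37/10 = 3.7 sts/cm; 15.5 × 3.7 = 57.35 → 57 sts.
Row gauge = 48/10 = 4.8 rows/cm; 177.5 × 4.8 = 852.00 → 852 rows.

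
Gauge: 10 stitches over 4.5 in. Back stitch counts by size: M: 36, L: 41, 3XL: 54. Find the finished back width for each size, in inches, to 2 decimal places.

M 16.20 inches; L 18.45 inches; 3XL 24.30 inches.

10/4.5 = 2.222 sts per in.
M: 36 / 2.222 = 16.200 → 16.20 in.
L: 41 / 2.222 = 18.450 → 18.45 in.
3XL: 54 / 2.222 = 24.300 → 24.30 in.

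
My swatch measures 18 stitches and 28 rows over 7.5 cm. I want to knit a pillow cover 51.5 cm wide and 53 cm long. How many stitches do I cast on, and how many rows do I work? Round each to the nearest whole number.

Cast on 124 stitches and work 198 rows.

Stitch gauge = 18/7.5 = 2.4 sts/cm; 51.5 × 2.4 = 123.60 → 124 sts.
Row gauge = 28/7.5 = 3.733 rows/cm; 53 × 3.733 = 197.87 → 198 rows.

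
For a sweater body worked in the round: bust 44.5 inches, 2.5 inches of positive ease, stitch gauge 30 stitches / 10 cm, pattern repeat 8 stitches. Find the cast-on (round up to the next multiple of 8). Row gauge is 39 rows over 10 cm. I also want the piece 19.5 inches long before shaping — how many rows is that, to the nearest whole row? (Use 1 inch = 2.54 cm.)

Cast on 360 stitches; work 193 rows.

Finished = 44.5 + 2.5 = 47 inches.
47 inches × 2.54 = 119.38 cm.
30/10 = 3 sts per cm; 119.38 × 3 = 358.14 sts.
Next multiple of 8 → 360.
19.5 inches = 49.53 cm; × 3.9 = 193.17 → 193 rows.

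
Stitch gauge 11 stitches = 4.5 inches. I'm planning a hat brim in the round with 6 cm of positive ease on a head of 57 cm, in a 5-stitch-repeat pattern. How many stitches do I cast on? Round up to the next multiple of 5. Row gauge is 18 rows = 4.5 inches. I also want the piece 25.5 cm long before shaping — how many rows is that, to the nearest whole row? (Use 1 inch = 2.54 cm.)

Cast on 65 stitches; work 40 rows.

Finished = 57 + 6 = 63 cm.
63 cm × 1/2.54 = 24.80 inches.
11/4.5 = 2.444 sts per in; 24.80 × 2.444 = 60.63 sts.
Next multiple of 5 → 65.
25.5 cm = 10.04 inches; × 4 = 40.16 → 40 rows.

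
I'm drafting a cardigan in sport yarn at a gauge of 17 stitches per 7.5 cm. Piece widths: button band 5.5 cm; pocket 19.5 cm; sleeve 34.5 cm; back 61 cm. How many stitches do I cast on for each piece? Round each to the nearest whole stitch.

button band 12; pocket 44; sleeve 78; back 138.

Rate = 17/7.5 = 2.267 sts per cm.
button band: 5.5 × 2.267 = 12.47 → 12.
pocket: 19.5 × 2.267 = 44.20 → 44.
sleeve: 34.5 × 2.267 = 78.20 → 78.
back: 61 × 2.267 = 138.27 → 138.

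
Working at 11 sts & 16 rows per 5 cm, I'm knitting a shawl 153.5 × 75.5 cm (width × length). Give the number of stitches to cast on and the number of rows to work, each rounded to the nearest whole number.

Cast on 338 stitches and work 242 rows.

Stitch gauge = 11/5 = 2.2 sts/cm; 153.5 × 2.2 = 337.70 → 338 sts.
Row gauge = 16/5 = 3.2 rows/cm; 75.5 × 3.2 = 241.60 → 242 rows.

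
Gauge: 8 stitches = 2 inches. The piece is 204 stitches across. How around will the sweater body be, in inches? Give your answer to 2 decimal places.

8 stitches / 2 inch = 4 stitches per inch.
204 / 4 = 51.000 inches.

51.00 inches.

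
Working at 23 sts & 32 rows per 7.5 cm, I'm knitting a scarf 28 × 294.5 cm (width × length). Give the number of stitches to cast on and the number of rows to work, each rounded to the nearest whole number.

Cast on 86 stitches and work 1257 rows.

Stitch gauge = 23/7.5 = 3.067 sts/cm; 28 × 3.067 = 85.87 → 86 sts.
Row gauge = 32/7.5 = 4.267 rows/cm; 294.5 × 4.267 = 1256.53 → 1257 rows.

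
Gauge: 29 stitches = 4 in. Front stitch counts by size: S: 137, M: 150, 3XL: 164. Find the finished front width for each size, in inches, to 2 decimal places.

29/4 = 7.25 sts per in.
S: 137 / 7.25 = 18.897 → 18.90 in.
M: 150 / 7.25 = 20.690 → 20.69 in.
3XL: 164 / 7.25 = 22.621 → 22.62 in.

S 18.90 inches; M 20.69 inches; 3XL 22.62 inches.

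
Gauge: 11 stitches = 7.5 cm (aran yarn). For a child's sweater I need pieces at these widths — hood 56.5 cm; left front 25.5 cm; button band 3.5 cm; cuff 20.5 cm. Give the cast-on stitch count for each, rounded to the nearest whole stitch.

Rate = 11/7.5 = 1.467 sts per cm.
hood: 56.5 × 1.467 = 82.87 → 83.
left front: 25.5 × 1.467 = 37.40 → 37.
button band: 3.5 × 1.467 = 5.13 → 5.
cuff: 20.5 × 1.467 = 30.07 → 30.

hood 83; left front 37; button band 5; cuff 30.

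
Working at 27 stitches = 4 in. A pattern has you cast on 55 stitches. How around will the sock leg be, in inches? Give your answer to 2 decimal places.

27 stitches / 4 inch = 6.75 stitches per inch.
55 / 6.75 = 8.148 inches.

8.15 inches.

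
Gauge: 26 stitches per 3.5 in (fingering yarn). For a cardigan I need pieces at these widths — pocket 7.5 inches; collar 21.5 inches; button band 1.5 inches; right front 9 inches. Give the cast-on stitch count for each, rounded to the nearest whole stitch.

pocket 56; collar 160; button band 11; right front 67.

Rate = 26/3.5 = 7.429 sts per in.
pocket: 7.5 × 7.429 = 55.71 → 56.
collar: 21.5 × 7.429 = 159.71 → 160.
button band: 1.5 × 7.429 = 11.14 → 11.
right front: 9 × 7.429 = 66.86 → 67.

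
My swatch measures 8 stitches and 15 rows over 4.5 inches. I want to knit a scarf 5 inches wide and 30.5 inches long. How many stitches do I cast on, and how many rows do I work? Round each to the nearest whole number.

Stitch gauge = 8/4.5 = 1.778 sts/in; 5 × 1.778 = 8.89 → 9 sts.
Row gauge = 15/4.5 = 3.333 rows/in; 30.5 × 3.333 = 101.67 → 102 rows.

Cast on 9 stitches and work 102 rows.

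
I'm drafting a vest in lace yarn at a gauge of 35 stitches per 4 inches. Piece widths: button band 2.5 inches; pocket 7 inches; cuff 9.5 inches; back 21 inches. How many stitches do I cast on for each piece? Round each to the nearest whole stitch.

Rate = 35/4 = 8.75 sts per in.
button band: 2.5 × 8.75 = 21.88 → 22.
pocket: 7 × 8.75 = 61.25 → 61.
cuff: 9.5 × 8.75 = 83.12 → 83.
back: 21 × 8.75 = 183.75 → 184.

button band 22; pocket 61; cuff 83; back 184.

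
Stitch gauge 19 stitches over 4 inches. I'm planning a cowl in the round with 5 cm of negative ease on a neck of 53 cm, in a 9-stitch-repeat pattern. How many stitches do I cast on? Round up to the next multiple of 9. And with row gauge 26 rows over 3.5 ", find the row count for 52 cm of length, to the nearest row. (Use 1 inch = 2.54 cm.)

Cast on 90 stitches; work 152 rows.

Finished = 53 − 5 = 48 cm.
48 cm × 1/2.54 = 18.90 inches.
19/4 = 4.75 sts per in; 18.90 × 4.75 = 89.76 sts.
Next multiple of 9 → 90.
52 cm = 20.47 inches; × 7.429 = 152.08 → 152 rows.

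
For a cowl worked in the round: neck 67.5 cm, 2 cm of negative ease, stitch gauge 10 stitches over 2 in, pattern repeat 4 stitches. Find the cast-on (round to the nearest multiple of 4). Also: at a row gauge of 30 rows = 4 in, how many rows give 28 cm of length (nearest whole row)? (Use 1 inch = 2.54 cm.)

Cast on 128 stitches; work 83 rows.

Finished = 67.5 − 2 = 65.5 cm.
65.5 cm × 1/2.54 = 25.79 inches.
10/2 = 5 sts per in; 25.79 × 5 = 128.94 sts.
Nearest multiple of 4 → 128.
28 cm = 11.02 inches; × 7.5 = 82.68 → 83 rows.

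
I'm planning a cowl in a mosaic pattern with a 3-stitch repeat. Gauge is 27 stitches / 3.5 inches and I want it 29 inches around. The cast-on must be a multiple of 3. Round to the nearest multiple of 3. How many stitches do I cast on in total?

Cast on 225 stitches.

27 / 3.5 = 7.714 sts per inch.
29 × 7.714 = 223.71 sts.
Nearest multiple of 3: 225.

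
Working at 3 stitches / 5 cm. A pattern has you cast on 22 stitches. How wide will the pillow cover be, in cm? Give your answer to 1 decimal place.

3 stitches / 5 cm = 0.6 stitches per cm.
22 / 0.6 = 36.67 cm.

36.7 cm.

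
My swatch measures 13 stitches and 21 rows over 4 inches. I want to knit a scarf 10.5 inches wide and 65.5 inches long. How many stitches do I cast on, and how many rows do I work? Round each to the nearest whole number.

Stitch gauge = 13/4 = 3.25 sts/in; 10.5 × 3.25 = 34.12 → 34 sts.
Row gauge = 21/4 = 5.25 rows/in; 65.5 × 5.25 = 343.88 → 344 rows.

Cast on 34 stitches and work 344 rows.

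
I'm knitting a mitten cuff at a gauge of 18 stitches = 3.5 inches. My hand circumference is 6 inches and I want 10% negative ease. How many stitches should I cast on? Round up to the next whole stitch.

Finished = 6 × 0.90 = 5.40 in.
18 / 3.5 = 5.143 sts per inch.
5.40 × 5.143 = 27.77 sts.
→ 28 sts.

CO 28 sts.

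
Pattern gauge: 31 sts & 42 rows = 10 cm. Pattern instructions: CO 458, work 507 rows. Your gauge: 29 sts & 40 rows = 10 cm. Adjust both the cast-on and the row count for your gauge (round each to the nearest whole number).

Cast on 428 stitches; work 483 rows.

Stitches: 458 × 29/31 = 428.45 → 428.
Rows: 507 × 40/42 = 482.86 → 483.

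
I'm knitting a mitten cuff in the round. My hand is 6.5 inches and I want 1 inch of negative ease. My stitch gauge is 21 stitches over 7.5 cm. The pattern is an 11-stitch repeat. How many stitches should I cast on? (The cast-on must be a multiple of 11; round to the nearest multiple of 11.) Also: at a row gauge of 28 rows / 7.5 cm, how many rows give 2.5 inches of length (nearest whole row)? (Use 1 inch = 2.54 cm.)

Finished = 6.5 − 1 = 5.5 inches.
5.5 inches × 2.54 = 13.97 cm.
21/7.5 = 2.8 sts per cm; 13.97 × 2.8 = 39.12 sts.
Nearest multiple of 11 → 44.
2.5 inches = 6.35 cm; × 3.733 = 23.71 → 24 rows.

Cast on 44 stitches; work 24 rows.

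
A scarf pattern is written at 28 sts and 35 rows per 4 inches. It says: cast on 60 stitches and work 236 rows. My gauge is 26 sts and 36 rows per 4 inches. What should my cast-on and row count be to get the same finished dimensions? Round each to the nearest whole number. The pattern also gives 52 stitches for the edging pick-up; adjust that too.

Stitches: 60 × 26/28 = 55.71 → 56.
Rows: 236 × 36/35 = 242.74 → 243.
edging pick-up: 52 × 26/28 = 48.29 → 48.

Cast on 56 stitches; work 243 rows; edging pick-up 48 stitches.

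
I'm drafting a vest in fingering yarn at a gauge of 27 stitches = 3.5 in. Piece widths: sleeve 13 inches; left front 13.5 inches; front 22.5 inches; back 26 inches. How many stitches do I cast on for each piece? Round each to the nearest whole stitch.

Rate = 27/3.5 = 7.714 sts per in.
sleeve: 13 × 7.714 = 100.29 → 100.
left front: 13.5 × 7.714 = 104.14 → 104.
front: 22.5 × 7.714 = 173.57 → 174.
back: 26 × 7.714 = 200.57 → 201.

sleeve 100; left front 104; front 174; back 201.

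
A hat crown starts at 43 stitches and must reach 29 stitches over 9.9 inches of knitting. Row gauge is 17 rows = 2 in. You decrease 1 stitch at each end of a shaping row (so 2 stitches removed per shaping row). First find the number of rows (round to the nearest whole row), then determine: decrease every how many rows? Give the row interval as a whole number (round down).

Rows = 9.9 × 8.5 = 84.2 → 84 rows.
Stitches to remove: 14 → 7 shaping rows (at 2 st each).
84 / 7 = 12.00 → every 12 rows.

Decrease every 12th row.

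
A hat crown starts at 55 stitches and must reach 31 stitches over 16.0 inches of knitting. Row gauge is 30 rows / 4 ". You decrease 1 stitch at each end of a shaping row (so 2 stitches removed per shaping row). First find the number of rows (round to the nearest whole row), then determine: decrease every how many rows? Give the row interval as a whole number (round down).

Rows = 16.0 × 7.5 = 120.0 → 120 rows.
Stitches to remove: 24 → 12 shaping rows (at 2 st each).
120 / 12 = 10.00 → every 10 rows.

Decrease every 10th row.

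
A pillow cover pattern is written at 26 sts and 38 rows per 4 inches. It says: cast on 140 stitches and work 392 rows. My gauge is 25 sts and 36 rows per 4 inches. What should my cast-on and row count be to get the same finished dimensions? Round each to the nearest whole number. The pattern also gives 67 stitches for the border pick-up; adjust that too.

Cast on 135 stitches; work 371 rows; border pick-up 64 stitches.

Stitches: 140 × 25/26 = 134.62 → 135.
Rows: 392 × 36/38 = 371.37 → 371.
border pick-up: 67 × 25/26 = 64.42 → 64.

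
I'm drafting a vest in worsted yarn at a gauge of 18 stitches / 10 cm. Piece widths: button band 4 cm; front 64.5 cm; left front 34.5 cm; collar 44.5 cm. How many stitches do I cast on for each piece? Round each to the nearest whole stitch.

Rate = 18/10 = 1.8 sts per cm.
button band: 4 × 1.8 = 7.20 → 7.
front: 64.5 × 1.8 = 116.10 → 116.
left front: 34.5 × 1.8 = 62.10 → 62.
collar: 44.5 × 1.8 = 80.10 → 80.

button band 7; front 116; left front 62; collar 80.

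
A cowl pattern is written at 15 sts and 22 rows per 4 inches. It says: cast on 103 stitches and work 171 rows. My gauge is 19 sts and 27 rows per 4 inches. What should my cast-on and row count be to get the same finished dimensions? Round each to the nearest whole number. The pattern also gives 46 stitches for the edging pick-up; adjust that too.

Cast on 130 stitches; work 210 rows; edging pick-up 58 stitches.

Stitches: 103 × 19/15 = 130.47 → 130.
Rows: 171 × 27/22 = 209.86 → 210.
edging pick-up: 46 × 19/15 = 58.27 → 58.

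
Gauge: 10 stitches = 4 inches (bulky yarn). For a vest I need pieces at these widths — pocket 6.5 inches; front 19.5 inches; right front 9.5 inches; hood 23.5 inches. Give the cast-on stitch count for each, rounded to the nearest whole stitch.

Rate = 10/4 = 2.5 sts per in.
pocket: 6.5 × 2.5 = 16.25 → 16.
front: 19.5 × 2.5 = 48.75 → 49.
right front: 9.5 × 2.5 = 23.75 → 24.
hood: 23.5 × 2.5 = 58.75 → 59.

pocket 16; front 49; right front 24; hood 59.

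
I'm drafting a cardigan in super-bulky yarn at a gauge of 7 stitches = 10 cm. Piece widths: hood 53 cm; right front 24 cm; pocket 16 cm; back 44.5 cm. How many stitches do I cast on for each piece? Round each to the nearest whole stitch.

Rate = 7/10 = 0.7 sts per cm.
hood: 53 × 0.7 = 37.10 → 37.
right front: 24 × 0.7 = 16.80 → 17.
pocket: 16 × 0.7 = 11.20 → 11.
back: 44.5 × 0.7 = 31.15 → 31.

hood 37; right front 17; pocket 11; back 31.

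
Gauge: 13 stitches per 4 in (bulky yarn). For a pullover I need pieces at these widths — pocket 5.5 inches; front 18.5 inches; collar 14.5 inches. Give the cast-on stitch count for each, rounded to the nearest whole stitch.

pocket 18; front 60; collar 47.

Rate = 13/4 = 3.25 sts per in.
pocket: 5.5 × 3.25 = 17.88 → 18.
front: 18.5 × 3.25 = 60.12 → 60.
collar: 14.5 × 3.25 = 47.12 → 47.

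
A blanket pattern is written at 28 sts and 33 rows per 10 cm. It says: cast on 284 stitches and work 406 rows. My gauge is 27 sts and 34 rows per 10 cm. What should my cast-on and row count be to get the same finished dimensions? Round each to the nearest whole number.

Cast on 274 stitches; work 418 rows.

Stitches: 284 × 27/28 = 273.86 → 274.
Rows: 406 × 34/33 = 418.30 → 418.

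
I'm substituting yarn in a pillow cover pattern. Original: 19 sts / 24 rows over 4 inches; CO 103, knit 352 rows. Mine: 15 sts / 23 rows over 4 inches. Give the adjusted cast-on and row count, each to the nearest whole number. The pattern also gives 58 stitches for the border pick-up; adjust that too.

Cast on 81 stitches; work 337 rows; border pick-up 46 stitches.

Stitches: 103 × 15/19 = 81.32 → 81.
Rows: 352 × 23/24 = 337.33 → 337.
border pick-up: 58 × 15/19 = 45.79 → 46.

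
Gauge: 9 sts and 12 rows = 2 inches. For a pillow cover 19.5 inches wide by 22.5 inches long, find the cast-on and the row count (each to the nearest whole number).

Cast on 88 stitches and work 135 rows.

Stitch gauge = 9/2 = 4.5 sts/in; 19.5 × 4.5 = 87.75 → 88 sts.
Row gauge = 12/2 = 6 rows/in; 22.5 × 6 = 135.00 → 135 rows.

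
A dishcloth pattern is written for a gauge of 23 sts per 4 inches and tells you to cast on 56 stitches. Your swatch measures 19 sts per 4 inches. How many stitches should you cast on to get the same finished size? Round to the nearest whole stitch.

Cast on 46 stitches.

Scale factor = 19 / 23 = 0.826.
56 × 19 / 23 = 46.26 sts.
→ 46 sts.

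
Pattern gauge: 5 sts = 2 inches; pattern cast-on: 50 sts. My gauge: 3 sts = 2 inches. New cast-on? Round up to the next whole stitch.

Scale factor = 3 / 5 = 0.600.
50 × 3 / 5 = 30.00 sts.

30 stitches.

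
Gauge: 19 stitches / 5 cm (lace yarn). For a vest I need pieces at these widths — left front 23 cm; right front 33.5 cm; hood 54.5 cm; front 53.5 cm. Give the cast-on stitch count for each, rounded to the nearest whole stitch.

left front 87; right front 127; hood 207; front 203.

Rate = 19/5 = 3.8 sts per cm.
left front: 23 × 3.8 = 87.40 → 87.
right front: 33.5 × 3.8 = 127.30 → 127.
hood: 54.5 × 3.8 = 207.10 → 207.
front: 53.5 × 3.8 = 203.30 → 203.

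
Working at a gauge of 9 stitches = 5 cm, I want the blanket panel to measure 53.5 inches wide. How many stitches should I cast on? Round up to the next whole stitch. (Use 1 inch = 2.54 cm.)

245 stitches.

53.5 in = 135.89 cm.
9 stitches / 5 cm = 1.8 stitches per cm.
135.89 × 1.8 = 244.60 stitches.
Round up → 245.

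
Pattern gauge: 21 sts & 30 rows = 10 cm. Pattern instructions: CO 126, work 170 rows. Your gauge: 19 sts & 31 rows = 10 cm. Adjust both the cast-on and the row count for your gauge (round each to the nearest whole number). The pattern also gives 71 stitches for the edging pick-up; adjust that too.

Stitches: 126 × 19/21 = 114.00 → 114.
Rows: 170 × 31/30 = 175.67 → 176.
edging pick-up: 71 × 19/21 = 64.24 → 64.

Cast on 114 stitches; work 176 rows; edging pick-up 64 stitches.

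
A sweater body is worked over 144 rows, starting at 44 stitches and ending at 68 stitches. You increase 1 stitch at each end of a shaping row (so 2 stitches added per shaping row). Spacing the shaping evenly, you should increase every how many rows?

Increase every 12th row.

Stitches to add: |68 − 44| = 24.
Shaping rows needed: 24 / 2 = 12.
144 rows / 12 = every 12 rows.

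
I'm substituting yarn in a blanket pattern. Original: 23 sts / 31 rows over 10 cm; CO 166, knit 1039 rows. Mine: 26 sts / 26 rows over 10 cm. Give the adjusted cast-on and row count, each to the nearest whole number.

Cast on 188 stitches; work 871 rows.

Stitches: 166 × 26/23 = 187.65 → 188.
Rows: 1039 × 26/31 = 871.42 → 871.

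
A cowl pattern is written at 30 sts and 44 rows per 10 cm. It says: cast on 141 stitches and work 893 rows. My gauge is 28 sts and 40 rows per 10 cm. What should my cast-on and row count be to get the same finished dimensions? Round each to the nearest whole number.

Cast on 132 stitches; work 812 rows.

Stitches: 141 × 28/30 = 131.60 → 132.
Rows: 893 × 40/44 = 811.82 → 812.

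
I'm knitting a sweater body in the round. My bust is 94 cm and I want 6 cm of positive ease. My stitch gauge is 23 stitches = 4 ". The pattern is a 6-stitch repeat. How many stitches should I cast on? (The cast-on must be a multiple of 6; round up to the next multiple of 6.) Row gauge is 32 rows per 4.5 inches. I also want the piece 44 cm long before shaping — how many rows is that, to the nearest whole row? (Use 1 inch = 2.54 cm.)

Finished = 94 + 6 = 100 cm.
100 cm × 1/2.54 = 39.37 inches.
23/4 = 5.75 sts per in; 39.37 × 5.75 = 226.38 sts.
Next multiple of 6 → 228.
44 cm = 17.32 inches; × 7.111 = 123.18 → 123 rows.

Cast on 228 stitches; work 123 rows.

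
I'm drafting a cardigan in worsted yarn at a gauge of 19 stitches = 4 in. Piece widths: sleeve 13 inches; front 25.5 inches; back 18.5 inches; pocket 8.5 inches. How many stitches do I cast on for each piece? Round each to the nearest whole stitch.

sleeve 62; front 121; back 88; pocket 40.

Rate = 19/4 = 4.75 sts per in.
sleeve: 13 × 4.75 = 61.75 → 62.
front: 25.5 × 4.75 = 121.12 → 121.
back: 18.5 × 4.75 = 87.88 → 88.
pocket: 8.5 × 4.75 = 40.38 → 40.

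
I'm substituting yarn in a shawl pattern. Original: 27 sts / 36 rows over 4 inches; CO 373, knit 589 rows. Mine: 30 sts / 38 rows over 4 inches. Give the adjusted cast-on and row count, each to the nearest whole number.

Stitches: 373 × 30/27 = 414.44 → 414.
Rows: 589 × 38/36 = 621.72 → 622.

Cast on 414 stitches; work 622 rows.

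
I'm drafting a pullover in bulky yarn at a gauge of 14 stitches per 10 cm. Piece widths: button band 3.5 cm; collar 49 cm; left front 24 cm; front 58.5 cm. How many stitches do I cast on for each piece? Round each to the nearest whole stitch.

Rate = 14/10 = 1.4 sts per cm.
button band: 3.5 × 1.4 = 4.90 → 5.
collar: 49 × 1.4 = 68.60 → 69.
left front: 24 × 1.4 = 33.60 → 34.
front: 58.5 × 1.4 = 81.90 → 82.

button band 5; collar 69; left front 34; front 82.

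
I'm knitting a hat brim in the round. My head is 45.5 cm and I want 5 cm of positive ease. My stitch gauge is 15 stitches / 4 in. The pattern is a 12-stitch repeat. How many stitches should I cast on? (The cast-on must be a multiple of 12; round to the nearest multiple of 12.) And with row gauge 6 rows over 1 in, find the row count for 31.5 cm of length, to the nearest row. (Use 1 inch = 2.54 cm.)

Cast on 72 stitches; work 74 rows.

Finished = 45.5 + 5 = 50.5 cm.
50.5 cm × 1/2.54 = 19.88 inches.
15/4 = 3.75 sts per in; 19.88 × 3.75 = 74.56 sts.
Nearest multiple of 12 → 72.
31.5 cm = 12.40 inches; × 6 = 74.41 → 74 rows.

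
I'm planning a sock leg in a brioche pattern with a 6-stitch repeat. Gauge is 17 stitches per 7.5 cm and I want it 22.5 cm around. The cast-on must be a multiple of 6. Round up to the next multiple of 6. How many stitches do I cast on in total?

Cast on 54 stitches.

17 / 7.5 = 2.267 sts per cm.
22.5 × 2.267 = 51.00 sts.
Next multiple of 6: 54.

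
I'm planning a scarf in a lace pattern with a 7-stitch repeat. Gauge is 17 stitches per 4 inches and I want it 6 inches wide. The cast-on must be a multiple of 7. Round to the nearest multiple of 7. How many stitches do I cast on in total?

17 / 4 = 4.25 sts per inch.
6 × 4.25 = 25.50 sts.
Nearest multiple of 7: 28.

Cast on 28 stitches.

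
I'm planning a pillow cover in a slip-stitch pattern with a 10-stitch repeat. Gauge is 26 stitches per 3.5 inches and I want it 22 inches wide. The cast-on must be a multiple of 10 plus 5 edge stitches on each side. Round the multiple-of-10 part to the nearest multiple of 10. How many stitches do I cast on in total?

26 / 3.5 = 7.429 sts per inch.
22 × 7.429 = 163.43 sts.
Less 10 edge sts → 153.43 for the repeat.
Nearest multiple of 10: 150.
Add back 10 edge sts → 160.

CO 160 sts.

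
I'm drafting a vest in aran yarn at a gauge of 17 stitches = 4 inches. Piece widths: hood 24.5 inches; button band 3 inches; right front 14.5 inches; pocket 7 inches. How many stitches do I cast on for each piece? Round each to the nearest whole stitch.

Rate = 17/4 = 4.25 sts per in.
hood: 24.5 × 4.25 = 104.12 → 104.
button band: 3 × 4.25 = 12.75 → 13.
right front: 14.5 × 4.25 = 61.62 → 62.
pocket: 7 × 4.25 = 29.75 → 30.

hood 104; button band 13; right front 62; pocket 30.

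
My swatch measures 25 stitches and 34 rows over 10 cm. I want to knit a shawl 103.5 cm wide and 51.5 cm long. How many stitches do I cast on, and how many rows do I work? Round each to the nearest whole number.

Stitch gauge = 25/10 = 2.5 sts/cm; 103.5 × 2.5 = 258.75 → 259 sts.
Row gauge = 34/10 = 3.4 rows/cm; 51.5 × 3.4 = 175.10 → 175 rows.

Cast on 259 stitches and work 175 rows.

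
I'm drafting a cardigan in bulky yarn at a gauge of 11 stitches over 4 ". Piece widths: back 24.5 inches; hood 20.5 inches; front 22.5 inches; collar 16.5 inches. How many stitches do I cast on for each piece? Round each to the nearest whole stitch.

Rate = 11/4 = 2.75 sts per in.
back: 24.5 × 2.75 = 67.38 → 67.
hood: 20.5 × 2.75 = 56.38 → 56.
front: 22.5 × 2.75 = 61.88 → 62.
collar: 16.5 × 2.75 = 45.38 → 45.

back 67; hood 56; front 62; collar 45.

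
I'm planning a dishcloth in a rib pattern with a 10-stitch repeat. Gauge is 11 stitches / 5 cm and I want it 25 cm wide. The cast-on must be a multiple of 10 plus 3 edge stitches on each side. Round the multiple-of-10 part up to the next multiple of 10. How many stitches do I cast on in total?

CO 56 sts.

11 / 5 = 2.2 sts per cm.
25 × 2.2 = 55.00 sts.
Less 6 edge sts → 49.00 for the repeat.
Next multiple of 10: 50.
Add back 6 edge sts → 56.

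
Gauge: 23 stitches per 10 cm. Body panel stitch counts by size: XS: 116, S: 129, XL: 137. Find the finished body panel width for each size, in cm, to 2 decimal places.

23/10 = 2.3 sts per cm.
XS: 116 / 2.3 = 50.435 → 50.43 cm.
S: 129 / 2.3 = 56.087 → 56.09 cm.
XL: 137 / 2.3 = 59.565 → 59.57 cm.

XS 50.43 cm; S 56.09 cm; XL 59.57 cm.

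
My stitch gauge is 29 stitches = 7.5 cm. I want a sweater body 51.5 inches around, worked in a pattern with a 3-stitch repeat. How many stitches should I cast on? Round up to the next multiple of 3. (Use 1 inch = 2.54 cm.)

51.5 in = 51.5 × 2.54 = 130.81 cm.
29 / 7.5 = 3.867 sts/cm.
130.81 × 3.867 = 505.80 sts.
→ 507.

CO 507 sts.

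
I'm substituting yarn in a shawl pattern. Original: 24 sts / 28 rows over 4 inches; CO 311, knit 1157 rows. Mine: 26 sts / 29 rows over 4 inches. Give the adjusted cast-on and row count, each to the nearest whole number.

Stitches: 311 × 26/24 = 336.92 → 337.
Rows: 1157 × 29/28 = 1198.32 → 1198.

Cast on 337 stitches; work 1198 rows.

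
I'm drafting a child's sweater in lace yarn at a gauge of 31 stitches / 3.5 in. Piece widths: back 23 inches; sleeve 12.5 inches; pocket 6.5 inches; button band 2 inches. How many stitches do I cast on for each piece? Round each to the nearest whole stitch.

Rate = 31/3.5 = 8.857 sts per in.
back: 23 × 8.857 = 203.71 → 204.
sleeve: 12.5 × 8.857 = 110.71 → 111.
pocket: 6.5 × 8.857 = 57.57 → 58.
button band: 2 × 8.857 = 17.71 → 18.

back 204; sleeve 111; pocket 58; button band 18.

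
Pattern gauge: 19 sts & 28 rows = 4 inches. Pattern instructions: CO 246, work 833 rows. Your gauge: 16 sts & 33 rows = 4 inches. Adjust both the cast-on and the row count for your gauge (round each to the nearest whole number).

Stitches: 246 × 16/19 = 207.16 → 207.
Rows: 833 × 33/28 = 981.75 → 982.

Cast on 207 stitches; work 982 rows.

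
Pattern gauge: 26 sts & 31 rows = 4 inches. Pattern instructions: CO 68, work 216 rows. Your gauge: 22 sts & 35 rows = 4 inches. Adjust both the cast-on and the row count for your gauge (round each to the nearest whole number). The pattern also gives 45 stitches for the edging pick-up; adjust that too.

Cast on 58 stitches; work 244 rows; edging pick-up 38 stitches.

Stitches: 68 × 22/26 = 57.54 → 58.
Rows: 216 × 35/31 = 243.87 → 244.
edging pick-up: 45 × 22/26 = 38.08 → 38.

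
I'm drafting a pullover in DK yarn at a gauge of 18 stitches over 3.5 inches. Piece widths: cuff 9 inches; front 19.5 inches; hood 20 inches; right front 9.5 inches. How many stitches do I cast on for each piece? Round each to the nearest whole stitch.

cuff 46; front 100; hood 103; right front 49.

Rate = 18/3.5 = 5.143 sts per in.
cuff: 9 × 5.143 = 46.29 → 46.
front: 19.5 × 5.143 = 100.29 → 100.
hood: 20 × 5.143 = 102.86 → 103.
right front: 9.5 × 5.143 = 48.86 → 49.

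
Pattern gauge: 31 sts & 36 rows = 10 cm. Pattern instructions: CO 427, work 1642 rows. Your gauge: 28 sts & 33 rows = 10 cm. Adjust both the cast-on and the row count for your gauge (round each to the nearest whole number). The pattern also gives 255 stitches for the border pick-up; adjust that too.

Stitches: 427 × 28/31 = 385.68 → 386.
Rows: 1642 × 33/36 = 1505.17 → 1505.
border pick-up: 255 × 28/31 = 230.32 → 230.

Cast on 386 stitches; work 1505 rows; border pick-up 230 stitches.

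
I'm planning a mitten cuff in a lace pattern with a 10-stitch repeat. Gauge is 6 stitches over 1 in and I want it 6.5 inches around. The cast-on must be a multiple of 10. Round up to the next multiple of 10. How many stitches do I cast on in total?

40 stitches.

6 / 1 = 6 sts per inch.
6.5 × 6 = 39.00 sts.
Next multiple of 10: 40.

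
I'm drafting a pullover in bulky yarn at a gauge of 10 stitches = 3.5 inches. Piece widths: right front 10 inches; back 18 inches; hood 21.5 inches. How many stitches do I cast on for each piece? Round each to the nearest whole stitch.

Rate = 10/3.5 = 2.857 sts per in.
right front: 10 × 2.857 = 28.57 → 29.
back: 18 × 2.857 = 51.43 → 51.
hood: 21.5 × 2.857 = 61.43 → 61.

right front 29; back 51; hood 61.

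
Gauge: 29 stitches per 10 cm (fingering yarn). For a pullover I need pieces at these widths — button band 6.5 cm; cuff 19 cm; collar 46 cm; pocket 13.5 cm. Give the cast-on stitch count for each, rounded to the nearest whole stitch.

Rate = 29/10 = 2.9 sts per cm.
button band: 6.5 × 2.9 = 18.85 → 19.
cuff: 19 × 2.9 = 55.10 → 55.
collar: 46 × 2.9 = 133.40 → 133.
pocket: 13.5 × 2.9 = 39.15 → 39.

button band 19; cuff 55; collar 133; pocket 39.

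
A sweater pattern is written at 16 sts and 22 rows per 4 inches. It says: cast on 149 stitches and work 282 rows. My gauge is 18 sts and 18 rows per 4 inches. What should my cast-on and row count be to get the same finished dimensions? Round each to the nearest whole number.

Stitches: 149 × 18/16 = 167.62 → 168.
Rows: 282 × 18/22 = 230.73 → 231.

Cast on 168 stitches; work 231 rows.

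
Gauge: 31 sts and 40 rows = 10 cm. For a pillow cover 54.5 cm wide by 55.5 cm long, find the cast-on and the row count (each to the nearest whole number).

Stitch gauge = 31/10 = 3.1 sts/cm; 54.5 × 3.1 = 168.95 → 169 sts.
Row gauge = 40/10 = 4 rows/cm; 55.5 × 4 = 222.00 → 222 rows.

Cast on 169 stitches and work 222 rows.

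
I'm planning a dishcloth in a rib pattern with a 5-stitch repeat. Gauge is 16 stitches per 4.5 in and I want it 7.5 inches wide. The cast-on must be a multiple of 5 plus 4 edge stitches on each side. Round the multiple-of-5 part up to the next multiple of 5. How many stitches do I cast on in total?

16 / 4.5 = 3.556 sts per inch.
7.5 × 3.556 = 26.67 sts.
Less 8 edge sts → 18.67 for the repeat.
Next multiple of 5: 20.
Add back 8 edge sts → 28.

28 stitches.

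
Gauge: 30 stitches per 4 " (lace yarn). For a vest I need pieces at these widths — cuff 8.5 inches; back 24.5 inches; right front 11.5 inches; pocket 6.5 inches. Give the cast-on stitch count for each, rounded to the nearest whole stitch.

Rate = 30/4 = 7.5 sts per in.
cuff: 8.5 × 7.5 = 63.75 → 64.
back: 24.5 × 7.5 = 183.75 → 184.
right front: 11.5 × 7.5 = 86.25 → 86.
pocket: 6.5 × 7.5 = 48.75 → 49.

cuff 64; back 184; right front 86; pocket 49.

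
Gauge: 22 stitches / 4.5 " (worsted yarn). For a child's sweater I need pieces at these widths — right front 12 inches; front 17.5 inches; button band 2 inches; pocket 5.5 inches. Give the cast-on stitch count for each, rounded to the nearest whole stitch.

right front 59; front 86; button band 10; pocket 27.

Rate = 22/4.5 = 4.889 sts per in.
right front: 12 × 4.889 = 58.67 → 59.
front: 17.5 × 4.889 = 85.56 → 86.
button band: 2 × 4.889 = 9.78 → 10.
pocket: 5.5 × 4.889 = 26.89 → 27.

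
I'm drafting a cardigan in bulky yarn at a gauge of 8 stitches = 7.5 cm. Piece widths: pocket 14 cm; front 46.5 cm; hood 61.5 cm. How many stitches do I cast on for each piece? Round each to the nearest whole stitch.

pocket 15; front 50; hood 66.

Rate = 8/7.5 = 1.067 sts per cm.
pocket: 14 × 1.067 = 14.93 → 15.
front: 46.5 × 1.067 = 49.60 → 50.
hood: 61.5 × 1.067 = 65.60 → 66.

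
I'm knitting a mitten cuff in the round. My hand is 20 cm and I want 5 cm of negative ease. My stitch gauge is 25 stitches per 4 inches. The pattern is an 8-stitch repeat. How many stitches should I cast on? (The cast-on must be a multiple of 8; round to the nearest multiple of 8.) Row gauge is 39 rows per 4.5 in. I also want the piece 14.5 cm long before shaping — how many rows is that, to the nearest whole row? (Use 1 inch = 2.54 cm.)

Finished = 20 − 5 = 15 cm.
15 cm × 1/2.54 = 5.91 inches.
25/4 = 6.25 sts per in; 5.91 × 6.25 = 36.91 sts.
Nearest multiple of 8 → 40.
14.5 cm = 5.71 inches; × 8.667 = 49.48 → 49 rows.

Cast on 40 stitches; work 49 rows.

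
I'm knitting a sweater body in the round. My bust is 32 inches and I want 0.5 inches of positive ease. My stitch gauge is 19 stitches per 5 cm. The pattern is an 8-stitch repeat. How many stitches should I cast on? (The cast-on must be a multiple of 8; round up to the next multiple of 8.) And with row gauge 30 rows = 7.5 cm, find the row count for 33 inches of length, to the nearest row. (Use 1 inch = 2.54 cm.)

Cast on 320 stitches; work 335 rows.

Finished = 32 + 0.5 = 32.5 inches.
32.5 inches × 2.54 = 82.55 cm.
19/5 = 3.8 sts per cm; 82.55 × 3.8 = 313.69 sts.
Next multiple of 8 → 320.
33 inches = 83.82 cm; × 4 = 335.28 → 335 rows.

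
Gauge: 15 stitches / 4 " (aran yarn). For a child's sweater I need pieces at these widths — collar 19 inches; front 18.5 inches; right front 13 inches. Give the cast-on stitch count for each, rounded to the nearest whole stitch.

collar 71; front 69; right front 49.

Rate = 15/4 = 3.75 sts per in.
collar: 19 × 3.75 = 71.25 → 71.
front: 18.5 × 3.75 = 69.38 → 69.
right front: 13 × 3.75 = 48.75 → 49.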